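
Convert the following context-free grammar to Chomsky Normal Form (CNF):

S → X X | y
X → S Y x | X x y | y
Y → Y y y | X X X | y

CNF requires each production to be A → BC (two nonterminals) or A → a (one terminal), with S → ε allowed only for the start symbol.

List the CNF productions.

S → y; TX → x; TY → y; X → y; Y → y; S → X X; X → S X0; X0 → Y TX; X → X X1; X1 → TX TY; Y → Y X2; X2 → TY TY; Y → X X3; X3 → X X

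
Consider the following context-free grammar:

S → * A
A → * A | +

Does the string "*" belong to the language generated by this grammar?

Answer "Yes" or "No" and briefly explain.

No - no valid derivation exists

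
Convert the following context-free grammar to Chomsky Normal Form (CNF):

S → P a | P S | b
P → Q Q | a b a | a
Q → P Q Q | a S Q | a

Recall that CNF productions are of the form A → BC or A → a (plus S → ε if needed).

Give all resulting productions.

TA → a; S → b; TB → b; P → a; Q → a; S → P TA; S → P S; P → Q Q; P → TA X0; X0 → TB TA; Q → P X1; X1 → Q Q; Q → TA X2; X2 → S Q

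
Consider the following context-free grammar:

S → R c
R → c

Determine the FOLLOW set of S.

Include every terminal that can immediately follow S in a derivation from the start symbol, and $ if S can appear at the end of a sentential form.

We compute FOLLOW(S) using the standard algorithm.
FOLLOW(S) starts with {$}.
FIRST(R) = {c}
FIRST(S) = {c}
FOLLOW(R) = {c}
FOLLOW(S) = {$}
Therefore, FOLLOW(S) = {$}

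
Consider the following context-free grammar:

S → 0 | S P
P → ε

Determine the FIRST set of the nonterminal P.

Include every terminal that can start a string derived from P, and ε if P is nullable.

We compute FIRST(P) using the standard algorithm.
FIRST(P) = {ε}
FIRST(S) = {0}
Therefore, FIRST(P) = {ε}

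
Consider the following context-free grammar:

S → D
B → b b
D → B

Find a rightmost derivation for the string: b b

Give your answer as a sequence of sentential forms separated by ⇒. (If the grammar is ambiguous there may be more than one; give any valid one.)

S ⇒ D ⇒ B ⇒ b b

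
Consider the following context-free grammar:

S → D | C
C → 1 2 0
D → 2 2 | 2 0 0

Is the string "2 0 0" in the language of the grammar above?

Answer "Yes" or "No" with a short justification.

Yes - a valid derivation exists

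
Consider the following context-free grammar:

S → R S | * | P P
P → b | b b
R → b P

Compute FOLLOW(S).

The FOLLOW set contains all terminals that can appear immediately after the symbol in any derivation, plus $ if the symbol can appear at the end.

We compute FOLLOW(S) using the standard algorithm.
FOLLOW(S) starts with {$}.
FIRST(P) = {b}
FIRST(R) = {b}
FIRST(S) = {*, b}
FOLLOW(P) = {$, *, b}
FOLLOW(R) = {*, b}
FOLLOW(S) = {$}
Therefore, FOLLOW(S) = {$}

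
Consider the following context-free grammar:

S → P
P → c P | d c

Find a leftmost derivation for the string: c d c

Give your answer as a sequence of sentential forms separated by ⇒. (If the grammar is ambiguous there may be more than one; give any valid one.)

S ⇒ P ⇒ c P ⇒ c d c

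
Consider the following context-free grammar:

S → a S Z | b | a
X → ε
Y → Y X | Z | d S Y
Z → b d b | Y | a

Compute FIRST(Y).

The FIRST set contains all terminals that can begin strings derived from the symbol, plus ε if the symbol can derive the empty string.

We compute FIRST(Y) using the standard algorithm.
FIRST(S) = {a, b}
FIRST(X) = {ε}
FIRST(Y) = {a, b, d}
FIRST(Z) = {a, b, d}
Therefore, FIRST(Y) = {a, b, d}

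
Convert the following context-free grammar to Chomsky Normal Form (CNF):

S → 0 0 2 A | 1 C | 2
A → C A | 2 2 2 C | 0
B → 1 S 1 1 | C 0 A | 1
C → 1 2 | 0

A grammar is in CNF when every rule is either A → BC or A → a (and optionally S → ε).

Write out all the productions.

T0 → 0; T2 → 2; T1 → 1; S → 2; A → 0; B → 1; C → 0; S → T0 X0; X0 → T0 X1; X1 → T2 A; S → T1 C; A → C A; A → T2 X2; X2 → T2 X3; X3 → T2 C; B → T1 X4; X4 → S X5; X5 → T1 T1; B → C X6; X6 → T0 A; C → T1 T2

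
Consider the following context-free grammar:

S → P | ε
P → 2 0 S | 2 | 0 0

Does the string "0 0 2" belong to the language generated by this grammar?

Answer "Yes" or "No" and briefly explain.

No - no valid derivation exists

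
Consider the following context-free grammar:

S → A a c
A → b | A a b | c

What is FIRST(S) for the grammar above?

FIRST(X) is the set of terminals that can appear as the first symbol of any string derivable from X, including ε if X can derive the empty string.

We compute FIRST(S) using the standard algorithm.
FIRST(A) = {b, c}
FIRST(S) = {b, c}
Therefore, FIRST(S) = {b, c}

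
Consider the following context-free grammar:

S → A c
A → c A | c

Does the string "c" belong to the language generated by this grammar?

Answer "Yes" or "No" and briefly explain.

No - no valid derivation exists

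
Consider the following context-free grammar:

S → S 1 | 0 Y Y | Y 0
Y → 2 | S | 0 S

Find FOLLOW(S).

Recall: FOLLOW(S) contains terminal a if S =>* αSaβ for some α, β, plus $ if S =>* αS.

We compute FOLLOW(S) using the standard algorithm.
FOLLOW(S) starts with {$}.
FIRST(S) = {0, 2}
FIRST(Y) = {0, 2}
FOLLOW(S) = {$, 0, 1, 2}
FOLLOW(Y) = {$, 0, 1, 2}
Therefore, FOLLOW(S) = {$, 0, 1, 2}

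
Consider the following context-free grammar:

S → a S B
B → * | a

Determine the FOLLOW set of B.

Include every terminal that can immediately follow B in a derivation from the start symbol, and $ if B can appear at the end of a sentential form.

We compute FOLLOW(B) using the standard algorithm.
FOLLOW(S) starts with {$}.
FIRST(B) = {*, a}
FIRST(S) = {a}
FOLLOW(B) = {$, *, a}
FOLLOW(S) = {$, *, a}
Therefore, FOLLOW(B) = {$, *, a}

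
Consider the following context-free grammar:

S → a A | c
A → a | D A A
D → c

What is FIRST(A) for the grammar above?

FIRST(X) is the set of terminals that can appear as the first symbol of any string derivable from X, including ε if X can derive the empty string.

We compute FIRST(A) using the standard algorithm.
FIRST(A) = {a, c}
FIRST(D) = {c}
FIRST(S) = {a, c}
Therefore, FIRST(A) = {a, c}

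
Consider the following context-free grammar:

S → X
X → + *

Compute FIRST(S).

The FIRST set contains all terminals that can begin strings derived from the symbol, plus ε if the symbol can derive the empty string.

We compute FIRST(S) using the standard algorithm.
FIRST(S) = {+}
FIRST(X) = {+}
Therefore, FIRST(S) = {+}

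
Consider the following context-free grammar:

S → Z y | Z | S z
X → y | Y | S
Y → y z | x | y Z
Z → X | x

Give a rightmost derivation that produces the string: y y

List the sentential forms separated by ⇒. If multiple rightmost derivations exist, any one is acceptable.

S ⇒ Z y ⇒ X y ⇒ y y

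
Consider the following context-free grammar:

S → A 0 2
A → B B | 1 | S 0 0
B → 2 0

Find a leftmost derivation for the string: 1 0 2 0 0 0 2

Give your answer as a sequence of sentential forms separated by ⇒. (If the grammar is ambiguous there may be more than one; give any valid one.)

S ⇒ A 0 2 ⇒ S 0 0 0 2 ⇒ A 0 2 0 0 0 2 ⇒ 1 0 2 0 0 0 2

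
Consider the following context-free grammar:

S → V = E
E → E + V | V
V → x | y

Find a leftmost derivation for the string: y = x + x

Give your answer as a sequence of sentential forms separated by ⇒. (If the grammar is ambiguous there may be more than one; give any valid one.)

S ⇒ V = E ⇒ y = E ⇒ y = E + V ⇒ y = V + V ⇒ y = x + V ⇒ y = x + x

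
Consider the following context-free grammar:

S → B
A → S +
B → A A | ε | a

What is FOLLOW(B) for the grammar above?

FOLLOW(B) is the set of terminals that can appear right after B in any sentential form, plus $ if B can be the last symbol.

We compute FOLLOW(B) using the standard algorithm.
FOLLOW(S) starts with {$}.
FIRST(A) = {+, a}
FIRST(B) = {+, a, ε}
FIRST(S) = {+, a, ε}
FOLLOW(A) = {$, +, a}
FOLLOW(B) = {$, +}
FOLLOW(S) = {$, +}
Therefore, FOLLOW(B) = {$, +}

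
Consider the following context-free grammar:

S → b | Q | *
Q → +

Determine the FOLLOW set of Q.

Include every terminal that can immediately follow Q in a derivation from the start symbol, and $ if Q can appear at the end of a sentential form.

We compute FOLLOW(Q) using the standard algorithm.
FOLLOW(S) starts with {$}.
FIRST(Q) = {+}
FIRST(S) = {*, +, b}
FOLLOW(Q) = {$}
FOLLOW(S) = {$}
Therefore, FOLLOW(Q) = {$}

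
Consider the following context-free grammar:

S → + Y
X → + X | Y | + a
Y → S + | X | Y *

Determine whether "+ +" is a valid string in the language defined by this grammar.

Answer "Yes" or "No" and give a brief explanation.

No - no valid derivation exists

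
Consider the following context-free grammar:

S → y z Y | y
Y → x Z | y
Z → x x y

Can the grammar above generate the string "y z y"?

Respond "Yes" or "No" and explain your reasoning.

Yes - a valid derivation exists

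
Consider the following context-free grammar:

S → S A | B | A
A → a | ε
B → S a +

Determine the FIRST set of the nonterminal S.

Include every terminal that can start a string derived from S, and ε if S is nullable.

We compute FIRST(S) using the standard algorithm.
FIRST(A) = {a, ε}
FIRST(B) = {a}
FIRST(S) = {a, ε}
Therefore, FIRST(S) = {a, ε}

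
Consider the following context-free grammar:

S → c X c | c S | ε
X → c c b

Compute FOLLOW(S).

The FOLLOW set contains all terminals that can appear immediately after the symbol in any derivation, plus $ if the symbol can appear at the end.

We compute FOLLOW(S) using the standard algorithm.
FOLLOW(S) starts with {$}.
FIRST(S) = {c, ε}
FIRST(X) = {c}
FOLLOW(S) = {$}
FOLLOW(X) = {c}
Therefore, FOLLOW(S) = {$}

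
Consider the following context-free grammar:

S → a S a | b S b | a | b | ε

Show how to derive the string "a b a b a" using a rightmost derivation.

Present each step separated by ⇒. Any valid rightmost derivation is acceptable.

S ⇒ a S a ⇒ a b S b a ⇒ a b a b a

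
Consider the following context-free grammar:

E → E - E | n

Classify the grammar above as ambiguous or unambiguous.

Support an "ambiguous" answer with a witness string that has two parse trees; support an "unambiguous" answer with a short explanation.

Ambiguous - the string 'n - n - n - n - n - n' has two distinct parse trees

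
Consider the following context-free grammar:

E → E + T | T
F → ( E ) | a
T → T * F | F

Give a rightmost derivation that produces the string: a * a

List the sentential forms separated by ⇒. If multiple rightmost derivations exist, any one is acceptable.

E ⇒ T ⇒ T * F ⇒ T * a ⇒ F * a ⇒ a * a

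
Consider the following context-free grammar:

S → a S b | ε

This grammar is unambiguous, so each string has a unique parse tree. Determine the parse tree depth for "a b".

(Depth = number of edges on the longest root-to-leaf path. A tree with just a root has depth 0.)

2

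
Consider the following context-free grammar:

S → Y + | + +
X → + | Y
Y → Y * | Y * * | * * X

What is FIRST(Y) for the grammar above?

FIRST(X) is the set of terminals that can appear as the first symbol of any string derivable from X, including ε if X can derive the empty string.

We compute FIRST(Y) using the standard algorithm.
FIRST(S) = {*, +}
FIRST(X) = {*, +}
FIRST(Y) = {*}
Therefore, FIRST(Y) = {*}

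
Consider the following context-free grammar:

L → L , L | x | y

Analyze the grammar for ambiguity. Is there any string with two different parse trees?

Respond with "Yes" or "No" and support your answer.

Yes - the string 'x , x , y , x , y' has two distinct parse trees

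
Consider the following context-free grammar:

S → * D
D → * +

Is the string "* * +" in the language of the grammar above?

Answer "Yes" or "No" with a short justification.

Yes - a valid derivation exists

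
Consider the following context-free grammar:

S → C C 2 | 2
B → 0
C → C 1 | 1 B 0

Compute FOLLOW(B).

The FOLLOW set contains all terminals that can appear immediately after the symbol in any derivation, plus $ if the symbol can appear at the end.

We compute FOLLOW(B) using the standard algorithm.
FOLLOW(S) starts with {$}.
FIRST(B) = {0}
FIRST(C) = {1}
FIRST(S) = {1, 2}
FOLLOW(B) = {0}
FOLLOW(C) = {1, 2}
FOLLOW(S) = {$}
Therefore, FOLLOW(B) = {0}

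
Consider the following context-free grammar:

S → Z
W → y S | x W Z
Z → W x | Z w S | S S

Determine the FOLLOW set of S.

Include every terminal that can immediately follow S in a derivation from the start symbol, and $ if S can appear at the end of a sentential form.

We compute FOLLOW(S) using the standard algorithm.
FOLLOW(S) starts with {$}.
FIRST(S) = {x, y}
FIRST(W) = {x, y}
FIRST(Z) = {x, y}
FOLLOW(S) = {$, w, x, y}
FOLLOW(W) = {x, y}
FOLLOW(Z) = {$, w, x, y}
Therefore, FOLLOW(S) = {$, w, x, y}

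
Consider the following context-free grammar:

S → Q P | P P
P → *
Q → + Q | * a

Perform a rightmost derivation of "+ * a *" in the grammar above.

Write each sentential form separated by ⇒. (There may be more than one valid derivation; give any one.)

S ⇒ Q P ⇒ Q * ⇒ + Q * ⇒ + * a *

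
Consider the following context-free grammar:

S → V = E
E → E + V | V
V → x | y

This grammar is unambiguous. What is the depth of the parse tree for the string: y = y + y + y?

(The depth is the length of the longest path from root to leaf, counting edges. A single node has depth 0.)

5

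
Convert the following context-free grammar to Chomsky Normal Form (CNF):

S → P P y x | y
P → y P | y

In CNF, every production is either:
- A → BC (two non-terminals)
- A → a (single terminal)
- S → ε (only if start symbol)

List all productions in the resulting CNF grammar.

TY → y; TX → x; S → y; P → y; S → P X0; X0 → P X1; X1 → TY TX; P → TY P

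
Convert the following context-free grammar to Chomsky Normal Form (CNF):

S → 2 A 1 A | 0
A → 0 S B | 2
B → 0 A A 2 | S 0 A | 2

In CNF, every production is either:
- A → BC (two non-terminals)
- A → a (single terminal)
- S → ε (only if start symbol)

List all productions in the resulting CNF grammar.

T2 → 2; T1 → 1; S → 0; T0 → 0; A → 2; B → 2; S → T2 X0; X0 → A X1; X1 → T1 A; A → T0 X2; X2 → S B; B → T0 X3; X3 → A X4; X4 → A T2; B → S X5; X5 → T0 A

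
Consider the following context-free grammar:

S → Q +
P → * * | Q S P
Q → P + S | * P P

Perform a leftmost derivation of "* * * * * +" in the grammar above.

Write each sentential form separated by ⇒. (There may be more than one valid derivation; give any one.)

S ⇒ Q + ⇒ * P P + ⇒ * * * P + ⇒ * * * * * +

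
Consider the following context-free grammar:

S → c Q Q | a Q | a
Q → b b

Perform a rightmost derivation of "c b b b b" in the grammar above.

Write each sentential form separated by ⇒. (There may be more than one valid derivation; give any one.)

S ⇒ c Q Q ⇒ c Q b b ⇒ c b b b b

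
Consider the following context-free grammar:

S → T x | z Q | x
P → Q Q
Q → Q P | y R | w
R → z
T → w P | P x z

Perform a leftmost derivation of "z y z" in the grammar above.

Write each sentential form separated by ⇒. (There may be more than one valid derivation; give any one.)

S ⇒ z Q ⇒ z y R ⇒ z y z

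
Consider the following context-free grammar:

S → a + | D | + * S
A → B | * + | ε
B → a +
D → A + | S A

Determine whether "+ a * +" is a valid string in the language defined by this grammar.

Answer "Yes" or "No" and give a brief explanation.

No - no valid derivation exists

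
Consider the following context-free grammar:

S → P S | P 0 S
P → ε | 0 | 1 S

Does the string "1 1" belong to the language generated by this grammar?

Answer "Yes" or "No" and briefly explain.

No - no valid derivation exists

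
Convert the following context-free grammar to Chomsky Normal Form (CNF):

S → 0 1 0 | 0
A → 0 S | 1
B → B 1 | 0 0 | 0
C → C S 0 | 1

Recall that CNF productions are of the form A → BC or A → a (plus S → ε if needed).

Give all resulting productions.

T0 → 0; T1 → 1; S → 0; A → 1; B → 0; C → 1; S → T0 X0; X0 → T1 T0; A → T0 S; B → B T1; B → T0 T0; C → C X1; X1 → S T0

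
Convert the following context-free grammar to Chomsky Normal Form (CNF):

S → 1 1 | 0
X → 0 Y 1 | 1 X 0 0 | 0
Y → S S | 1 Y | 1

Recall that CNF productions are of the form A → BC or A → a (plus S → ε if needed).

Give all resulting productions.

T1 → 1; S → 0; T0 → 0; X → 0; Y → 1; S → T1 T1; X → T0 X0; X0 → Y T1; X → T1 X1; X1 → X X2; X2 → T0 T0; Y → S S; Y → T1 Y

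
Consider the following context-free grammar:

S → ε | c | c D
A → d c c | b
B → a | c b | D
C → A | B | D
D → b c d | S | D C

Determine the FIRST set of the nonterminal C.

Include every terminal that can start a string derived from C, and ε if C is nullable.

We compute FIRST(C) using the standard algorithm.
FIRST(A) = {b, d}
FIRST(B) = {a, b, c, d, ε}
FIRST(C) = {a, b, c, d, ε}
FIRST(D) = {a, b, c, d, ε}
FIRST(S) = {c, ε}
Therefore, FIRST(C) = {a, b, c, d, ε}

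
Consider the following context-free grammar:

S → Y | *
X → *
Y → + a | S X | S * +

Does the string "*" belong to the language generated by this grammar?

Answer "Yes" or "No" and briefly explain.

Yes - a valid derivation exists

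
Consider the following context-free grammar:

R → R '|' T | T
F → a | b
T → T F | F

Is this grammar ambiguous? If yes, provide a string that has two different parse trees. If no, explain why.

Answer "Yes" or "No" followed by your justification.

No - the grammar is unambiguous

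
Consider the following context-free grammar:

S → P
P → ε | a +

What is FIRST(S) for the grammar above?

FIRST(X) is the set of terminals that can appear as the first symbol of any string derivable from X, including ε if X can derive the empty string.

We compute FIRST(S) using the standard algorithm.
FIRST(P) = {a, ε}
FIRST(S) = {a, ε}
Therefore, FIRST(S) = {a, ε}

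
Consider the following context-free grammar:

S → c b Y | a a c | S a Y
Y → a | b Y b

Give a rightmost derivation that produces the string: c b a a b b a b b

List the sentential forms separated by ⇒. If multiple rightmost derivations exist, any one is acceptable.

S ⇒ S a Y ⇒ S a b Y b ⇒ S a b b Y b b ⇒ S a b b a b b ⇒ c b Y a b b a b b ⇒ c b a a b b a b b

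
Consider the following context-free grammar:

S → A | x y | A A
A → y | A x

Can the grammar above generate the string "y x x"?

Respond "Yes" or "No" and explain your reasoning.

Yes - a valid derivation exists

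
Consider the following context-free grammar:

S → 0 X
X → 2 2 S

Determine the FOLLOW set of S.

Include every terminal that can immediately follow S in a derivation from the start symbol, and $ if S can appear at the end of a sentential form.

We compute FOLLOW(S) using the standard algorithm.
FOLLOW(S) starts with {$}.
FIRST(S) = {0}
FIRST(X) = {2}
FOLLOW(S) = {$}
FOLLOW(X) = {$}
Therefore, FOLLOW(S) = {$}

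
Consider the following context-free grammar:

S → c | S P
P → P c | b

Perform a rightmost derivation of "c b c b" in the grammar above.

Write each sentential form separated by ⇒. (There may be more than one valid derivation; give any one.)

S ⇒ S P ⇒ S b ⇒ S P b ⇒ S P c b ⇒ S b c b ⇒ c b c b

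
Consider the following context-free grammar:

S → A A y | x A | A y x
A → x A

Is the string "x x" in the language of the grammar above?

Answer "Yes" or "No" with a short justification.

No - no valid derivation exists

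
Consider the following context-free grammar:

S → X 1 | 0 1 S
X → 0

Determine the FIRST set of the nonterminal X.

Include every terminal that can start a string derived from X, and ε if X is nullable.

We compute FIRST(X) using the standard algorithm.
FIRST(S) = {0}
FIRST(X) = {0}
Therefore, FIRST(X) = {0}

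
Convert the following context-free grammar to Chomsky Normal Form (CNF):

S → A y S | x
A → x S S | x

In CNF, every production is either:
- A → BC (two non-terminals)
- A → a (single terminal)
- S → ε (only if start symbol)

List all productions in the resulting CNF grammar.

TY → y; S → x; TX → x; A → x; S → A X0; X0 → TY S; A → TX X1; X1 → S S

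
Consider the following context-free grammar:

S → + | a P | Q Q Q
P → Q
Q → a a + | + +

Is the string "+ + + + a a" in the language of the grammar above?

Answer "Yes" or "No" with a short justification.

No - no valid derivation exists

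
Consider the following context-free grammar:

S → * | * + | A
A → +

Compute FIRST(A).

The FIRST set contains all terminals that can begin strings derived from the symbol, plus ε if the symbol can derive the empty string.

We compute FIRST(A) using the standard algorithm.
FIRST(A) = {+}
FIRST(S) = {*, +}
Therefore, FIRST(A) = {+}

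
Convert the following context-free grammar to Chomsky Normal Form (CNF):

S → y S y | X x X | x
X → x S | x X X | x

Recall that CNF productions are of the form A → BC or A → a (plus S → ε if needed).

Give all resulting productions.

TY → y; TX → x; S → x; X → x; S → TY X0; X0 → S TY; S → X X1; X1 → TX X; X → TX S; X → TX X2; X2 → X X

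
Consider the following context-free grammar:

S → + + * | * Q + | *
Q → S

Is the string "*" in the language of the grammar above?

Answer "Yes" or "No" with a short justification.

Yes - a valid derivation exists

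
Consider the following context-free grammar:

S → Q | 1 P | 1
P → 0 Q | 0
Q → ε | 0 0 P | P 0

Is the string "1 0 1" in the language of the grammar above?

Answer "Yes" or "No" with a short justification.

No - no valid derivation exists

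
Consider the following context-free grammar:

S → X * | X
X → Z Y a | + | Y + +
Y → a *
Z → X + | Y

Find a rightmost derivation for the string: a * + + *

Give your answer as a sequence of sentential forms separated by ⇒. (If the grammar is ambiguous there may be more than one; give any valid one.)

S ⇒ X * ⇒ Y + + * ⇒ a * + + *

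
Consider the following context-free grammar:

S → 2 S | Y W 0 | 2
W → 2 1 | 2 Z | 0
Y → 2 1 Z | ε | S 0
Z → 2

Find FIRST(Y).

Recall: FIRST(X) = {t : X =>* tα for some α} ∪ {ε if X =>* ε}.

We compute FIRST(Y) using the standard algorithm.
FIRST(S) = {0, 2}
FIRST(W) = {0, 2}
FIRST(Y) = {0, 2, ε}
FIRST(Z) = {2}
Therefore, FIRST(Y) = {0, 2, ε}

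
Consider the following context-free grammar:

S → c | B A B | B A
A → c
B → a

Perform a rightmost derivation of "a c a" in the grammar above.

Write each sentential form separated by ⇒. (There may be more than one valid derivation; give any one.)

S ⇒ B A B ⇒ B A a ⇒ B c a ⇒ a c a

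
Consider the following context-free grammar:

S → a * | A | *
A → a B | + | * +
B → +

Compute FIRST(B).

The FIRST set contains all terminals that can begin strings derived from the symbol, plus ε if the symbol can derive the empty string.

We compute FIRST(B) using the standard algorithm.
FIRST(A) = {*, +, a}
FIRST(B) = {+}
FIRST(S) = {*, +, a}
Therefore, FIRST(B) = {+}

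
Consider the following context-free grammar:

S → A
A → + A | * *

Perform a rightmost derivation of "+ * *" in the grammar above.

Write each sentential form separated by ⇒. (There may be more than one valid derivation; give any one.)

S ⇒ A ⇒ + A ⇒ + * *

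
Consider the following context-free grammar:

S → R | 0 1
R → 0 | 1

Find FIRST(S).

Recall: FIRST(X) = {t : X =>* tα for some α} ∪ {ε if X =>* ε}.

We compute FIRST(S) using the standard algorithm.
FIRST(R) = {0, 1}
FIRST(S) = {0, 1}
Therefore, FIRST(S) = {0, 1}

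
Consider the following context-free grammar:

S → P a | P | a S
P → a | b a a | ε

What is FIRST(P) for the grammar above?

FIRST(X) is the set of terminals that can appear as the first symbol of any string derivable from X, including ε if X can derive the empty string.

We compute FIRST(P) using the standard algorithm.
FIRST(P) = {a, b, ε}
FIRST(S) = {a, b, ε}
Therefore, FIRST(P) = {a, b, ε}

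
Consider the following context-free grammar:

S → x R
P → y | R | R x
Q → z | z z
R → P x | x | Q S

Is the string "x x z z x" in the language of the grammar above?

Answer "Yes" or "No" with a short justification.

No - no valid derivation exists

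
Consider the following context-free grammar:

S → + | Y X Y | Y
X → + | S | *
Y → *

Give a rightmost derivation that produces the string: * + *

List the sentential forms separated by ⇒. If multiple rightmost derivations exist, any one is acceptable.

S ⇒ Y X Y ⇒ Y X * ⇒ Y + * ⇒ * + *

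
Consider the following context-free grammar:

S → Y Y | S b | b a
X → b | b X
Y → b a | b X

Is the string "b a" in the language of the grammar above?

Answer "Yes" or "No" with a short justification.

Yes - a valid derivation exists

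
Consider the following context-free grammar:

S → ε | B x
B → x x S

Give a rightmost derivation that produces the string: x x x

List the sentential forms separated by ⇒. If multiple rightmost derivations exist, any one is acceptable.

S ⇒ B x ⇒ x x S x ⇒ x x x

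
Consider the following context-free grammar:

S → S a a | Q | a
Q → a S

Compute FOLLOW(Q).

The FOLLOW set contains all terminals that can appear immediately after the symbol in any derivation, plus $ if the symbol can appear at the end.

We compute FOLLOW(Q) using the standard algorithm.
FOLLOW(S) starts with {$}.
FIRST(Q) = {a}
FIRST(S) = {a}
FOLLOW(Q) = {$, a}
FOLLOW(S) = {$, a}
Therefore, FOLLOW(Q) = {$, a}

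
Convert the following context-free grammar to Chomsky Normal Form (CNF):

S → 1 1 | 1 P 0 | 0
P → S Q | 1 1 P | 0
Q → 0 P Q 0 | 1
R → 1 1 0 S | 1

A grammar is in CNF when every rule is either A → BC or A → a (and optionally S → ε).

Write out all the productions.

T1 → 1; T0 → 0; S → 0; P → 0; Q → 1; R → 1; S → T1 T1; S → T1 X0; X0 → P T0; P → S Q; P → T1 X1; X1 → T1 P; Q → T0 X2; X2 → P X3; X3 → Q T0; R → T1 X4; X4 → T1 X5; X5 → T0 S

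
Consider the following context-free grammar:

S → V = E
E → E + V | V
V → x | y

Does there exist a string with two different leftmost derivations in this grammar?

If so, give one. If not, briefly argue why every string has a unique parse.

No - every string in the language has a unique leftmost derivation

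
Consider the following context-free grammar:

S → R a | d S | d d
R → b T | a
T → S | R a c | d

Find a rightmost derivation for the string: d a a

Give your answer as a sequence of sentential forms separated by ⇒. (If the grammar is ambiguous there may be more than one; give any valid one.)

S ⇒ d S ⇒ d R a ⇒ d a a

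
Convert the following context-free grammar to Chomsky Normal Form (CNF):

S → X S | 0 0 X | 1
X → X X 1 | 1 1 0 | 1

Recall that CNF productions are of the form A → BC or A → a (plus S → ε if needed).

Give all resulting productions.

T0 → 0; S → 1; T1 → 1; X → 1; S → X S; S → T0 X0; X0 → T0 X; X → X X1; X1 → X T1; X → T1 X2; X2 → T1 T0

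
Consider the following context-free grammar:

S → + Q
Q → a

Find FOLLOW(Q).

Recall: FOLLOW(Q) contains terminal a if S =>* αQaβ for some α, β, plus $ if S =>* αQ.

We compute FOLLOW(Q) using the standard algorithm.
FOLLOW(S) starts with {$}.
FIRST(Q) = {a}
FIRST(S) = {+}
FOLLOW(Q) = {$}
FOLLOW(S) = {$}
Therefore, FOLLOW(Q) = {$}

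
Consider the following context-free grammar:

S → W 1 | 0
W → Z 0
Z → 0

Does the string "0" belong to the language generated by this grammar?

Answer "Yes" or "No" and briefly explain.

Yes - a valid derivation exists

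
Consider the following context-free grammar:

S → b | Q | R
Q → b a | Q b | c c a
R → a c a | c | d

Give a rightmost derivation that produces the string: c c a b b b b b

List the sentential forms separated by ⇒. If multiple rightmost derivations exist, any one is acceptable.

S ⇒ Q ⇒ Q b ⇒ Q b b ⇒ Q b b b ⇒ Q b b b b ⇒ Q b b b b b ⇒ c c a b b b b b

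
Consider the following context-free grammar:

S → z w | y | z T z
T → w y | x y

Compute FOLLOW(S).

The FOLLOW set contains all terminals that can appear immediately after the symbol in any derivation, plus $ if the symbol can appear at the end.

We compute FOLLOW(S) using the standard algorithm.
FOLLOW(S) starts with {$}.
FIRST(S) = {y, z}
FIRST(T) = {w, x}
FOLLOW(S) = {$}
FOLLOW(T) = {z}
Therefore, FOLLOW(S) = {$}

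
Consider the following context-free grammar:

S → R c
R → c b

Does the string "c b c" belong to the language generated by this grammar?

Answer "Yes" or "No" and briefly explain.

Yes - a valid derivation exists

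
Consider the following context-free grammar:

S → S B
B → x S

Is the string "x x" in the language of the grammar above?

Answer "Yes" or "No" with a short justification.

No - no valid derivation exists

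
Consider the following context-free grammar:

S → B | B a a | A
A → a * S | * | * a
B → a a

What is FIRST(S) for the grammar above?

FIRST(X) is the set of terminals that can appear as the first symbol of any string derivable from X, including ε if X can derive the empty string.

We compute FIRST(S) using the standard algorithm.
FIRST(A) = {*, a}
FIRST(B) = {a}
FIRST(S) = {*, a}
Therefore, FIRST(S) = {*, a}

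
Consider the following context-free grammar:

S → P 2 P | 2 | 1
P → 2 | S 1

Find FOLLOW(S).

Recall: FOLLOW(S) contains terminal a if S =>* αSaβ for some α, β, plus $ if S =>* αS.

We compute FOLLOW(S) using the standard algorithm.
FOLLOW(S) starts with {$}.
FIRST(P) = {1, 2}
FIRST(S) = {1, 2}
FOLLOW(P) = {$, 1, 2}
FOLLOW(S) = {$, 1}
Therefore, FOLLOW(S) = {$, 1}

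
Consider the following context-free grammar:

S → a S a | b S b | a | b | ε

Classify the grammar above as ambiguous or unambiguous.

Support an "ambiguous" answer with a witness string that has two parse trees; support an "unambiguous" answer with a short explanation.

Unambiguous - every string in the language has a unique parse tree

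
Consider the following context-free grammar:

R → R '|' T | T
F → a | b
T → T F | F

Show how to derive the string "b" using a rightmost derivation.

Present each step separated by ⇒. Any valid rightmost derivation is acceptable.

R ⇒ T ⇒ F ⇒ b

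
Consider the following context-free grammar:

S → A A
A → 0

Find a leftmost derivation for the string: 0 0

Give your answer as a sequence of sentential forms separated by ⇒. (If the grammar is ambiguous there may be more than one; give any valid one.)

S ⇒ A A ⇒ 0 A ⇒ 0 0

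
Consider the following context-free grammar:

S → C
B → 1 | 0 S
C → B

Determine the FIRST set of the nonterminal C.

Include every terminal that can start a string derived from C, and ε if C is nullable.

We compute FIRST(C) using the standard algorithm.
FIRST(B) = {0, 1}
FIRST(C) = {0, 1}
FIRST(S) = {0, 1}
Therefore, FIRST(C) = {0, 1}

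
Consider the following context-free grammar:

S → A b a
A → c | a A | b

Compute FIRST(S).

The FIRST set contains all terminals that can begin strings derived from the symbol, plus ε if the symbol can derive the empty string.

We compute FIRST(S) using the standard algorithm.
FIRST(A) = {a, b, c}
FIRST(S) = {a, b, c}
Therefore, FIRST(S) = {a, b, c}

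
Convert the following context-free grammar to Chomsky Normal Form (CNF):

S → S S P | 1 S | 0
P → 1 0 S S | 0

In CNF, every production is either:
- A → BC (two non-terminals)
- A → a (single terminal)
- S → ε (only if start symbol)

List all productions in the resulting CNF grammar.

T1 → 1; S → 0; T0 → 0; P → 0; S → S X0; X0 → S P; S → T1 S; P → T1 X1; X1 → T0 X2; X2 → S S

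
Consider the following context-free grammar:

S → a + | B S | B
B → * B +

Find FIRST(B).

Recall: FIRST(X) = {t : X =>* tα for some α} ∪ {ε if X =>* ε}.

We compute FIRST(B) using the standard algorithm.
FIRST(B) = {*}
FIRST(S) = {*, a}
Therefore, FIRST(B) = {*}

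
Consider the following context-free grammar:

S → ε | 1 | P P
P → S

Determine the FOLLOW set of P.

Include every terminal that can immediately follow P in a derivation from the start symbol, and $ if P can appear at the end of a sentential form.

We compute FOLLOW(P) using the standard algorithm.
FOLLOW(S) starts with {$}.
FIRST(P) = {1, ε}
FIRST(S) = {1, ε}
FOLLOW(P) = {$, 1}
FOLLOW(S) = {$, 1}
Therefore, FOLLOW(P) = {$, 1}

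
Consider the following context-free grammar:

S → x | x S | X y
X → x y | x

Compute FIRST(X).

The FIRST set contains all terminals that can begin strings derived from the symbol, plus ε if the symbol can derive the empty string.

We compute FIRST(X) using the standard algorithm.
FIRST(S) = {x}
FIRST(X) = {x}
Therefore, FIRST(X) = {x}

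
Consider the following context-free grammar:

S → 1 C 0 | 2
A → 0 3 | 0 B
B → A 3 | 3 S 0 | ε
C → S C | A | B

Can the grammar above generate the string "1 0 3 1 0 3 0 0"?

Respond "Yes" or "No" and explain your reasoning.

No - no valid derivation exists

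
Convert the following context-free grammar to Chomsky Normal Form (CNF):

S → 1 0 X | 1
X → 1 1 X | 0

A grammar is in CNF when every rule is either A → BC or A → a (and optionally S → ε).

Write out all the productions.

T1 → 1; T0 → 0; S → 1; X → 0; S → T1 X0; X0 → T0 X; X → T1 X1; X1 → T1 X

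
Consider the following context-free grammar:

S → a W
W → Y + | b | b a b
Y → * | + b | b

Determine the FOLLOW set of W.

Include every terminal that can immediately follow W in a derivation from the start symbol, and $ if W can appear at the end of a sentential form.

We compute FOLLOW(W) using the standard algorithm.
FOLLOW(S) starts with {$}.
FIRST(S) = {a}
FIRST(W) = {*, +, b}
FIRST(Y) = {*, +, b}
FOLLOW(S) = {$}
FOLLOW(W) = {$}
FOLLOW(Y) = {+}
Therefore, FOLLOW(W) = {$}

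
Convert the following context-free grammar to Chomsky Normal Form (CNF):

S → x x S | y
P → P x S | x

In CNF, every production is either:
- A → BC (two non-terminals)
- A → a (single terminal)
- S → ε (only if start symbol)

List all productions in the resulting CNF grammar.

TX → x; S → y; P → x; S → TX X0; X0 → TX S; P → P X1; X1 → TX S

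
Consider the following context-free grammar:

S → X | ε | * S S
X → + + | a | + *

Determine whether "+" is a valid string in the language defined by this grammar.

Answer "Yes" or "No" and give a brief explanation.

No - no valid derivation exists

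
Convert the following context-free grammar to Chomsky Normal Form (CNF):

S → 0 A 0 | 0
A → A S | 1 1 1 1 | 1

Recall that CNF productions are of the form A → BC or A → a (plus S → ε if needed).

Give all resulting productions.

T0 → 0; S → 0; T1 → 1; A → 1; S → T0 X0; X0 → A T0; A → A S; A → T1 X1; X1 → T1 X2; X2 → T1 T1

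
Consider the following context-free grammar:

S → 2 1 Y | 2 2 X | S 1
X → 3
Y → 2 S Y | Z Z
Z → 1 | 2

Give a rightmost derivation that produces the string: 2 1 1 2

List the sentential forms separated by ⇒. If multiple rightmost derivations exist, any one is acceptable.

S ⇒ 2 1 Y ⇒ 2 1 Z Z ⇒ 2 1 Z 2 ⇒ 2 1 1 2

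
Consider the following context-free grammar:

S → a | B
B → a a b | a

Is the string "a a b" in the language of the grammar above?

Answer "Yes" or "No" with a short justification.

Yes - a valid derivation exists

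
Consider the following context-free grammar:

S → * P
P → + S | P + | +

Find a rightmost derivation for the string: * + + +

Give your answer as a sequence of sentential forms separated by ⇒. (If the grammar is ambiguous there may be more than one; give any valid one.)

S ⇒ * P ⇒ * P + ⇒ * P + + ⇒ * + + +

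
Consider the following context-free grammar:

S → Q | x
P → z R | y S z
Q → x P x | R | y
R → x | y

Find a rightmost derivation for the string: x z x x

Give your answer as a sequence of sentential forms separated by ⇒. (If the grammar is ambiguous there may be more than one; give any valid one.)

S ⇒ Q ⇒ x P x ⇒ x z R x ⇒ x z x x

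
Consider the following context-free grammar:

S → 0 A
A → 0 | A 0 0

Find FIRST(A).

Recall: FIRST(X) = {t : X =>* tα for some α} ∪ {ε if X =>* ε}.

We compute FIRST(A) using the standard algorithm.
FIRST(A) = {0}
FIRST(S) = {0}
Therefore, FIRST(A) = {0}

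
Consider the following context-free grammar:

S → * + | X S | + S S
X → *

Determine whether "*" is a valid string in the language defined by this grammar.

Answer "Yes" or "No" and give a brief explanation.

No - no valid derivation exists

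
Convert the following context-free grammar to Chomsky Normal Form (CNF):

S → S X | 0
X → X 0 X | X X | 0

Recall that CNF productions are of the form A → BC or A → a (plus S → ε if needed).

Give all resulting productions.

S → 0; T0 → 0; X → 0; S → S X; X → X X0; X0 → T0 X; X → X X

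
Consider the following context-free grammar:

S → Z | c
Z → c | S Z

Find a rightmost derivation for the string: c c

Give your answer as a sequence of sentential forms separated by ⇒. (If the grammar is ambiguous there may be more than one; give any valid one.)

S ⇒ Z ⇒ S Z ⇒ S c ⇒ c c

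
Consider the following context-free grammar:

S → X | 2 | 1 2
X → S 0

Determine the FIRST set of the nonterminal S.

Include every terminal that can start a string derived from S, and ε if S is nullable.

We compute FIRST(S) using the standard algorithm.
FIRST(S) = {1, 2}
FIRST(X) = {1, 2}
Therefore, FIRST(S) = {1, 2}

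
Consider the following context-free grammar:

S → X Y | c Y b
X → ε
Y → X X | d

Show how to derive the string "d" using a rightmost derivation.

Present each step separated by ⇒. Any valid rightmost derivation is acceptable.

S ⇒ X Y ⇒ X d ⇒ d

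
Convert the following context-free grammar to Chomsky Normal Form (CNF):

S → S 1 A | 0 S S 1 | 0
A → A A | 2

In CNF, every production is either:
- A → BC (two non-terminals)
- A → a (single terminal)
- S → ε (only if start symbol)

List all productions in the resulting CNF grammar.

T1 → 1; T0 → 0; S → 0; A → 2; S → S X0; X0 → T1 A; S → T0 X1; X1 → S X2; X2 → S T1; A → A A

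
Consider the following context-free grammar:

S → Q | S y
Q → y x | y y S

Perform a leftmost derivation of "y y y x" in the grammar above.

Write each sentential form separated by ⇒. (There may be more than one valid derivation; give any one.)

S ⇒ Q ⇒ y y S ⇒ y y Q ⇒ y y y x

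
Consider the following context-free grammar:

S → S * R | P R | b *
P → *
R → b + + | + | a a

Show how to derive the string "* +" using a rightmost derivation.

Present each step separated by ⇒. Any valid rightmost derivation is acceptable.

S ⇒ P R ⇒ P + ⇒ * +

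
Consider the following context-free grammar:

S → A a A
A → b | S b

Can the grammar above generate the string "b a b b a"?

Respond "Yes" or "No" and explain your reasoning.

No - no valid derivation exists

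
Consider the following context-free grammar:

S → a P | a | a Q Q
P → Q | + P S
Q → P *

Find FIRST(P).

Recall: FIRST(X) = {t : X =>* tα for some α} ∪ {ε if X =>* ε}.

We compute FIRST(P) using the standard algorithm.
FIRST(P) = {+}
FIRST(Q) = {+}
FIRST(S) = {a}
Therefore, FIRST(P) = {+}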